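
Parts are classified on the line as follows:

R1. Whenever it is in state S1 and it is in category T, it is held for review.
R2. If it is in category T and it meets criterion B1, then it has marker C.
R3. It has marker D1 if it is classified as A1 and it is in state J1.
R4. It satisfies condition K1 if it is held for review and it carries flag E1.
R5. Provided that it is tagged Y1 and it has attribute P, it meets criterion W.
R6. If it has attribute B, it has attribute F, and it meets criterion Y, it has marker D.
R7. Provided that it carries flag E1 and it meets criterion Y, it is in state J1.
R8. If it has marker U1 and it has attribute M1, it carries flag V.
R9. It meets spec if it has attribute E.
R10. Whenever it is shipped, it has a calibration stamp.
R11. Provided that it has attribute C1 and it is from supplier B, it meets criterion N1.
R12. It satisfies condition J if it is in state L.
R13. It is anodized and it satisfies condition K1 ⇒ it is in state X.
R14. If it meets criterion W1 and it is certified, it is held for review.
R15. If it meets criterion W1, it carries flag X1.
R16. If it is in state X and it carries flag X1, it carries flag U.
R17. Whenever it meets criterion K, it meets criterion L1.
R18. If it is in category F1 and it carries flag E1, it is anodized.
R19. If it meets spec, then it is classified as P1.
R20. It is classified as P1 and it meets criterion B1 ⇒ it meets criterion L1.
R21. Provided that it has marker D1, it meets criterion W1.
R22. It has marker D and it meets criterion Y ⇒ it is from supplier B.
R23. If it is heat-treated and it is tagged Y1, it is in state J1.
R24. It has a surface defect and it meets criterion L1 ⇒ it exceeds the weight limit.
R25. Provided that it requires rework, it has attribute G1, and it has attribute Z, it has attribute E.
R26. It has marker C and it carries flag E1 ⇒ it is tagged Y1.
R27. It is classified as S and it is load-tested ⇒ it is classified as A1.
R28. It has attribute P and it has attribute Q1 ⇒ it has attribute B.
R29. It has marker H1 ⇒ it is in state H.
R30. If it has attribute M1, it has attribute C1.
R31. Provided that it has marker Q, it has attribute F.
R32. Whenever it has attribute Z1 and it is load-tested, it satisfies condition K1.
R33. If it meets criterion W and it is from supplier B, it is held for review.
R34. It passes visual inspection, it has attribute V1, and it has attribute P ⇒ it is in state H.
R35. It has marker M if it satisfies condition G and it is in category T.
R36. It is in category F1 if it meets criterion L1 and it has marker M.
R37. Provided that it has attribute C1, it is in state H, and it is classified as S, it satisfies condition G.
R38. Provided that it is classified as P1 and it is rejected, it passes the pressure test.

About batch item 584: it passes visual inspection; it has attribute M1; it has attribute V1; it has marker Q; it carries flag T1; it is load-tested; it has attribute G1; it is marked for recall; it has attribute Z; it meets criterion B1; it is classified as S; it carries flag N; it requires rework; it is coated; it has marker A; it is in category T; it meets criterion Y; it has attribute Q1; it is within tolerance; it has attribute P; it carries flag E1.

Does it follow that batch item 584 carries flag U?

By R2 (it is in category T, it meets criterion B1): it has marker C.
By R7 (it carries flag E1, it meets criterion Y): it is in state J1.
By R25 (it requires rework, it has attribute G1, it has attribute Z): it has attribute E.
By R26 (it has marker C, it carries flag E1): it is tagged Y1.
By R27 (it is classified as S, it is load-tested): it is classified as A1.
By R28 (it has attribute P, it has attribute Q1): it has attribute B.
By R30 (it has attribute M1): it has attribute C1.
By R31 (it has marker Q): it has attribute F.
By R34 (it passes visual inspection, it has attribute V1, it has attribute P): it is in state H.
By R37 (it has attribute C1, it is in state H, it is classified as S): it satisfies condition G.
By R3 (it is classified as A1, it is in state J1): it has marker D1.
By R5 (it is tagged Y1, it has attribute P): it meets criterion W.
By R6 (it has attribute B, it has attribute F, it meets criterion Y): it has marker D.
By R9 (it has attribute E): it meets spec.
By R19 (it meets spec): it is classified as P1.
By R20 (it is classified as P1, it meets criterion B1): it meets criterion L1.
By R21 (it has marker D1): it meets criterion W1.
By R22 (it has marker D, it meets criterion Y): it is from supplier B.
By R33 (it meets criterion W, it is from supplier B): it is held for review.
By R35 (it satisfies condition G, it is in category T): it has marker M.
By R36 (it meets criterion L1, it has marker M): it is in category F1.
By R4 (it is held for review, it carries flag E1): it satisfies condition K1.
By R15 (it meets criterion W1): it carries flag X1.
By R18 (it is in category F1, it carries flag E1): it is anodized.
By R13 (it is anodized, it satisfies condition K1): it is in state X.
By R16 (it is in state X, it carries flag X1): it carries flag U.

Yes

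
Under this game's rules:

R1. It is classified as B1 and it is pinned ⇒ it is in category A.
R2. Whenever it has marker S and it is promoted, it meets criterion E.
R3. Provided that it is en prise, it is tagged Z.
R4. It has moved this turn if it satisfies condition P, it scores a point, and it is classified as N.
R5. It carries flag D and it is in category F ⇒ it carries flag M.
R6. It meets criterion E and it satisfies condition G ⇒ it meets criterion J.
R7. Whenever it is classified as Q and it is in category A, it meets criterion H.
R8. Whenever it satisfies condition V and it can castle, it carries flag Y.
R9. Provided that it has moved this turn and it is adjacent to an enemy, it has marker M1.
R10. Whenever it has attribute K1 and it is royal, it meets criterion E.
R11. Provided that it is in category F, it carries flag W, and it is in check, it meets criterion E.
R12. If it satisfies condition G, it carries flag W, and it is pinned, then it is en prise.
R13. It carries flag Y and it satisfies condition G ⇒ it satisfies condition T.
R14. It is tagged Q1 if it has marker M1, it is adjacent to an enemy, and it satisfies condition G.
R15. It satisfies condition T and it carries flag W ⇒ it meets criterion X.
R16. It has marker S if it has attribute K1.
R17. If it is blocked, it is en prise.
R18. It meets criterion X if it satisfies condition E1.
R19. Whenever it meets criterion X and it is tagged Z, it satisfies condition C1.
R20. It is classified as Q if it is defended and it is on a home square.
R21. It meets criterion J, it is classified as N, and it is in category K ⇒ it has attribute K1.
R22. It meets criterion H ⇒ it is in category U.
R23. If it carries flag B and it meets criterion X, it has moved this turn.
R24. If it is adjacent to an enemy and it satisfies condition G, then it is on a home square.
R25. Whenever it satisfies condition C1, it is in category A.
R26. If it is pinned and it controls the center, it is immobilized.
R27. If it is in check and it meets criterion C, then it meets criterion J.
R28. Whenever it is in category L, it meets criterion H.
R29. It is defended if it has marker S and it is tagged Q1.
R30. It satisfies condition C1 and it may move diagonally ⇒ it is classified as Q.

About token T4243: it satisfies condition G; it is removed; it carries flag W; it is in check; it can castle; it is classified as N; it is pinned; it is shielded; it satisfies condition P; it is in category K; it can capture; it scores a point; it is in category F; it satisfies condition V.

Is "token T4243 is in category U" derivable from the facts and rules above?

Forward chaining from the given facts derives: has moved this turn, carries flag Y, meets criterion E, is en prise, satisfies condition T, meets criterion X, is tagged Z, meets criterion J, satisfies condition C1, has attribute K1, is in category A, has marker S.
The only rule concluding "it is in category U" is R22, which needs "it meets criterion H"; that is never established.

No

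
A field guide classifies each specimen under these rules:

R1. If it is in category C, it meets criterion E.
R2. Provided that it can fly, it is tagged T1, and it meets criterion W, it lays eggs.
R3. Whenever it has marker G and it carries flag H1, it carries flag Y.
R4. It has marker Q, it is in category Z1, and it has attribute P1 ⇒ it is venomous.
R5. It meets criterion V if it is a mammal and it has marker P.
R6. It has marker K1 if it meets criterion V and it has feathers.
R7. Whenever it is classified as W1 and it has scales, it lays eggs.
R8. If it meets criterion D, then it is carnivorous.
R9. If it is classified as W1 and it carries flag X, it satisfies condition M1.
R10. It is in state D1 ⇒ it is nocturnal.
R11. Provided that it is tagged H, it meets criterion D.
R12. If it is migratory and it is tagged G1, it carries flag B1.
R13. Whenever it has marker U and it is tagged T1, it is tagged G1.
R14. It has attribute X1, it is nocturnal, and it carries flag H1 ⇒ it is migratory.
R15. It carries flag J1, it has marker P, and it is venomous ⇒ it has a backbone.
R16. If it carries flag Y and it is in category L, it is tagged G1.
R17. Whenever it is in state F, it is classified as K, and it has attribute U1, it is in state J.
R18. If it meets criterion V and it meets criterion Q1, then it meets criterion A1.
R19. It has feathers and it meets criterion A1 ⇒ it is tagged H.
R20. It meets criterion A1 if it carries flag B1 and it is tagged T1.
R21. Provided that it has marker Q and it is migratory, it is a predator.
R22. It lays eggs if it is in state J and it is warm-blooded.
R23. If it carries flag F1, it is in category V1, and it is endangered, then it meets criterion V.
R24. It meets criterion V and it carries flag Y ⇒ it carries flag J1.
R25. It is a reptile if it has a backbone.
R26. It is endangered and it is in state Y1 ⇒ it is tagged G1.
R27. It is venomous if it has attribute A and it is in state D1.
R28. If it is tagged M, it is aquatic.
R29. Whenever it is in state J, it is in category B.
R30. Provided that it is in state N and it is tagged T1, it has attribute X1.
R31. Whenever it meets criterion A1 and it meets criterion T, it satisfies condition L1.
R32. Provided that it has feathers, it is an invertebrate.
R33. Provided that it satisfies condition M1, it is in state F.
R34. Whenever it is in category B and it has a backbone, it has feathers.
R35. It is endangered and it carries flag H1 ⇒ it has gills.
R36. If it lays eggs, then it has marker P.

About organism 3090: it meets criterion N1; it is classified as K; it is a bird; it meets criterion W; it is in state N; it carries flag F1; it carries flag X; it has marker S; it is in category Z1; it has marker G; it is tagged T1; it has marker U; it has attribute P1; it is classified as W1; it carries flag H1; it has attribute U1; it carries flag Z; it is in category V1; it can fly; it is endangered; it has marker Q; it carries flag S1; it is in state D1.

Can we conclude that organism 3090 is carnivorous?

By R2 (it can fly, it is tagged T1, it meets criterion W): it lays eggs.
By R3 (it has marker G, it carries flag H1): it carries flag Y.
By R4 (it has marker Q, it is in category Z1, it has attribute P1): it is venomous.
By R9 (it is classified as W1, it carries flag X): it satisfies condition M1.
By R10 (it is in state D1): it is nocturnal.
By R13 (it has marker U, it is tagged T1): it is tagged G1.
By R23 (it carries flag F1, it is in category V1, it is endangered): it meets criterion V.
By R24 (it meets criterion V, it carries flag Y): it carries flag J1.
By R30 (it is in state N, it is tagged T1): it has attribute X1.
By R33 (it satisfies condition M1): it is in state F.
By R36 (it lays eggs): it has marker P.
By R14 (it has attribute X1, it is nocturnal, it carries flag H1): it is migratory.
By R15 (it carries flag J1, it has marker P, it is venomous): it has a backbone.
By R17 (it is in state F, it is classified as K, it has attribute U1): it is in state J.
By R29 (it is in state J): it is in category B.
By R34 (it is in category B, it has a backbone): it has feathers.
By R12 (it is migratory, it is tagged G1): it carries flag B1.
By R20 (it carries flag B1, it is tagged T1): it meets criterion A1.
By R19 (it has feathers, it meets criterion A1): it is tagged H.
By R11 (it is tagged H): it meets criterion D.
By R8 (it meets criterion D): it is carnivorous.

Yes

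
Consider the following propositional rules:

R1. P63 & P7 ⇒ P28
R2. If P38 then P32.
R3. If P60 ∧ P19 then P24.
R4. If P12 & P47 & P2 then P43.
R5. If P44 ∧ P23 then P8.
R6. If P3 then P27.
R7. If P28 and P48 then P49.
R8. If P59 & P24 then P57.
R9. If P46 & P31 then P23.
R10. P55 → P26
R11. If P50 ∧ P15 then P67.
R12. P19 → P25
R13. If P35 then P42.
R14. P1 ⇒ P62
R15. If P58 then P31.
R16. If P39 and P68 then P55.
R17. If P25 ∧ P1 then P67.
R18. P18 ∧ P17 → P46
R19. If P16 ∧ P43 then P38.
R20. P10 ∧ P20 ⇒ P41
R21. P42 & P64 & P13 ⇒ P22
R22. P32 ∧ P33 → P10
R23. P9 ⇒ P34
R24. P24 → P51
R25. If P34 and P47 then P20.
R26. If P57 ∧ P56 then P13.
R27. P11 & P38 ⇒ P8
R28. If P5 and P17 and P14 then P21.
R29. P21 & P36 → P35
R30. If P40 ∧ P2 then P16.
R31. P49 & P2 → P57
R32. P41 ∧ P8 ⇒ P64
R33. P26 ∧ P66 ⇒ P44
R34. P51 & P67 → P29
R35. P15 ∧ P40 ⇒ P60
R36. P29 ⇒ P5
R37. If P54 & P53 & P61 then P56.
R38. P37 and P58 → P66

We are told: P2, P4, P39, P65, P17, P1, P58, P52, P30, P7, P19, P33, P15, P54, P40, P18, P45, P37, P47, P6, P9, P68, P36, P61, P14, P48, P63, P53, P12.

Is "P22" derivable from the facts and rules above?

P28  (by R1: P63, P7)
P43  (by R4: P12, P47, P2)
P49  (by R7: P28, P48)
P25  (by R12: P19)
P31  (by R15: P58)
P55  (by R16: P39, P68)
P67  (by R17: P25, P1)
P46  (by R18: P18, P17)
P34  (by R23: P9)
P20  (by R25: P34, P47)
P16  (by R30: P40, P2)
P57  (by R31: P49, P2)
P60  (by R35: P15, P40)
P56  (by R37: P54, P53, P61)
P66  (by R38: P37, P58)
P24  (by R3: P60, P19)
P23  (by R9: P46, P31)
P26  (by R10: P55)
P38  (by R19: P16, P43)
P51  (by R24: P24)
P13  (by R26: P57, P56)
P44  (by R33: P26, P66)
P29  (by R34: P51, P67)
P5  (by R36: P29)
P32  (by R2: P38)
P8  (by R5: P44, P23)
P10  (by R22: P32, P33)
P21  (by R28: P5, P17, P14)
P35  (by R29: P21, P36)
P42  (by R13: P35)
P41  (by R20: P10, P20)
P64  (by R32: P41, P8)
P22  (by R21: P42, P64, P13)

Yes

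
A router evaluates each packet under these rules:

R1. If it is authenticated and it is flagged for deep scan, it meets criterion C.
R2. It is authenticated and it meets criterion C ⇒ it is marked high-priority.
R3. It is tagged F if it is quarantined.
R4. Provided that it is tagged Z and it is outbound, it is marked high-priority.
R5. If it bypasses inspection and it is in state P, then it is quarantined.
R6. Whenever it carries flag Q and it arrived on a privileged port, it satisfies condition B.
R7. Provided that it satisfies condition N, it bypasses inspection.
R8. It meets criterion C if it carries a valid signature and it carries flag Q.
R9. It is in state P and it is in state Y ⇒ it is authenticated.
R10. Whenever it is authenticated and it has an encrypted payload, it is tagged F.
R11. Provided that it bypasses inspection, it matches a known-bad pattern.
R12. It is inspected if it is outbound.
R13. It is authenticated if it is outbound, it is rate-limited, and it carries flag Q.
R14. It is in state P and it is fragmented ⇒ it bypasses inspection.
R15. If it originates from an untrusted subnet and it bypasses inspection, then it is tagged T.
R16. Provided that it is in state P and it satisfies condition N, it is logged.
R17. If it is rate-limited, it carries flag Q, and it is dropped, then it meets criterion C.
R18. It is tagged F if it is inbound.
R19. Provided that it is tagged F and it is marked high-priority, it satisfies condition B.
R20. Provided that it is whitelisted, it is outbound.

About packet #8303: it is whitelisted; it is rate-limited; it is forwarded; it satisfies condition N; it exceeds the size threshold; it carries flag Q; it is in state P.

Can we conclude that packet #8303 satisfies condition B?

No

Forward chaining from the given facts derives: bypasses inspection, matches a known-bad pattern, is logged, is outbound, is quarantined, is inspected, is authenticated, is tagged F.
Rules concluding "it satisfies condition B": R6 needs "it arrived on a privileged port"; R19 needs "it is marked high-priority" — none of these are established.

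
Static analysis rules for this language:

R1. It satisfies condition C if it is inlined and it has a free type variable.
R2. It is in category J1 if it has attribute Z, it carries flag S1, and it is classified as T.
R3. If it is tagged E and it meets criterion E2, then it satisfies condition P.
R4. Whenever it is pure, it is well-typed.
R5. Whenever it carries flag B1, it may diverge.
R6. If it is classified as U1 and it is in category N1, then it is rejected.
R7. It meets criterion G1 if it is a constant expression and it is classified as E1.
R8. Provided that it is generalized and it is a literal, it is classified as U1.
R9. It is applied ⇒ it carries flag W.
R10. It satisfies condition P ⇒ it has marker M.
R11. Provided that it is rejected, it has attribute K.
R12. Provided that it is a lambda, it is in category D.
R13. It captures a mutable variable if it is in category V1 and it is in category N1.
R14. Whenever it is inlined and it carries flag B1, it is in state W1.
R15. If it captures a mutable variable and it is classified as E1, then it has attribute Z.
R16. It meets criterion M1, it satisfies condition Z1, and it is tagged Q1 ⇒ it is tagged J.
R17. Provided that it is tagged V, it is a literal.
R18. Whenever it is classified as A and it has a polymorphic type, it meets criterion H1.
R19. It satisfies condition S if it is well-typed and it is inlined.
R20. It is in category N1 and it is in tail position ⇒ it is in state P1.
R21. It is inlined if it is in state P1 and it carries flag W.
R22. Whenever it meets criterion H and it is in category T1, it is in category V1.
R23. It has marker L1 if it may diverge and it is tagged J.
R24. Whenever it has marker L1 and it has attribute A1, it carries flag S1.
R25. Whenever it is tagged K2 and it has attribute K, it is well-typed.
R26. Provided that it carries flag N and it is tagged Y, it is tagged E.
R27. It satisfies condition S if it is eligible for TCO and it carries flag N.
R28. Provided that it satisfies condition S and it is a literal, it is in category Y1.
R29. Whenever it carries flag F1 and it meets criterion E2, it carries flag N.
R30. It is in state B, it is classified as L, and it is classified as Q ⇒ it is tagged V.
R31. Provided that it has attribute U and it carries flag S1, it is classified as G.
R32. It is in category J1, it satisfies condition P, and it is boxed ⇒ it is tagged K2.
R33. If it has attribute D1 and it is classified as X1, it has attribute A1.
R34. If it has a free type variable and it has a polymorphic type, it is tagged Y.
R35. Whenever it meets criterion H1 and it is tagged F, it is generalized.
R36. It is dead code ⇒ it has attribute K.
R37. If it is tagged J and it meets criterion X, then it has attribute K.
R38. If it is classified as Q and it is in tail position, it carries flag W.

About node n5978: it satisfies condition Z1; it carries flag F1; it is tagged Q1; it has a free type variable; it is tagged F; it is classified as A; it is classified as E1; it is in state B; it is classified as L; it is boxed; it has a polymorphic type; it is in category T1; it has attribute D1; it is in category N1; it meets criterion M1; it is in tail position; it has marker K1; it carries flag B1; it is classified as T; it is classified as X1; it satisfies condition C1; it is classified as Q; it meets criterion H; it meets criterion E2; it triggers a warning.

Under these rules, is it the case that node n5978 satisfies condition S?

By R5 (it carries flag B1): it may diverge.
By R16 (it meets criterion M1, it satisfies condition Z1, it is tagged Q1): it is tagged J.
By R18 (it is classified as A, it has a polymorphic type): it meets criterion H1.
By R20 (it is in category N1, it is in tail position): it is in state P1.
By R22 (it meets criterion H, it is in category T1): it is in category V1.
By R23 (it may diverge, it is tagged J): it has marker L1.
By R29 (it carries flag F1, it meets criterion E2): it carries flag N.
By R30 (it is in state B, it is classified as L, it is classified as Q): it is tagged V.
By R33 (it has attribute D1, it is classified as X1): it has attribute A1.
By R34 (it has a free type variable, it has a polymorphic type): it is tagged Y.
By R35 (it meets criterion H1, it is tagged F): it is generalized.
By R38 (it is classified as Q, it is in tail position): it carries flag W.
By R13 (it is in category V1, it is in category N1): it captures a mutable variable.
By R15 (it captures a mutable variable, it is classified as E1): it has attribute Z.
By R17 (it is tagged V): it is a literal.
By R21 (it is in state P1, it carries flag W): it is inlined.
By R24 (it has marker L1, it has attribute A1): it carries flag S1.
By R26 (it carries flag N, it is tagged Y): it is tagged E.
By R2 (it has attribute Z, it carries flag S1, it is classified as T): it is in category J1.
By R3 (it is tagged E, it meets criterion E2): it satisfies condition P.
By R8 (it is generalized, it is a literal): it is classified as U1.
By R32 (it is in category J1, it satisfies condition P, it is boxed): it is tagged K2.
By R6 (it is classified as U1, it is in category N1): it is rejected.
By R11 (it is rejected): it has attribute K.
By R25 (it is tagged K2, it has attribute K): it is well-typed.
By R19 (it is well-typed, it is inlined): it satisfies condition S.

Yes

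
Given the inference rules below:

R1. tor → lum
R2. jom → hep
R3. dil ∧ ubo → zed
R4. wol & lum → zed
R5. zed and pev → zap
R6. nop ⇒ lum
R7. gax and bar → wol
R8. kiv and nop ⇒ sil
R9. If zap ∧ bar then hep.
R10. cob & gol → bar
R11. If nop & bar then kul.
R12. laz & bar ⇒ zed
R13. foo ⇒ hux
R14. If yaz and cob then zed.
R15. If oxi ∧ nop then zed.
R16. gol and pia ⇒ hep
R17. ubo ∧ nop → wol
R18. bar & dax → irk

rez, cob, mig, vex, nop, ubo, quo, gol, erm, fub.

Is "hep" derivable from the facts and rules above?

No

Forward chaining from the given facts derives: lum, bar, kul, wol, zed.
Rules concluding hep: R2 needs jom; R9 needs zap; R16 needs pia — none of these are established.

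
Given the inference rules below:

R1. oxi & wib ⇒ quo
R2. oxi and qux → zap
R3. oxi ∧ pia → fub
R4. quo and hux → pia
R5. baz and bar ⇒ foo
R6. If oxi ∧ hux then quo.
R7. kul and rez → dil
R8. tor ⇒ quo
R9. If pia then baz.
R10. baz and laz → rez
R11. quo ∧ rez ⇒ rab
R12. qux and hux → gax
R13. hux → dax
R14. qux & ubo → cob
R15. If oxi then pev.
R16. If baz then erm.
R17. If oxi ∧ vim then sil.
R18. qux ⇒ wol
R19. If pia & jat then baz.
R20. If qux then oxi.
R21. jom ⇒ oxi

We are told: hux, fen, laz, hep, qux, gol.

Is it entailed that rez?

oxi  (by R20: qux)
quo  (by R6: oxi, hux)
pia  (by R4: quo, hux)
baz  (by R9: pia)
rez  (by R10: baz, laz)

Yes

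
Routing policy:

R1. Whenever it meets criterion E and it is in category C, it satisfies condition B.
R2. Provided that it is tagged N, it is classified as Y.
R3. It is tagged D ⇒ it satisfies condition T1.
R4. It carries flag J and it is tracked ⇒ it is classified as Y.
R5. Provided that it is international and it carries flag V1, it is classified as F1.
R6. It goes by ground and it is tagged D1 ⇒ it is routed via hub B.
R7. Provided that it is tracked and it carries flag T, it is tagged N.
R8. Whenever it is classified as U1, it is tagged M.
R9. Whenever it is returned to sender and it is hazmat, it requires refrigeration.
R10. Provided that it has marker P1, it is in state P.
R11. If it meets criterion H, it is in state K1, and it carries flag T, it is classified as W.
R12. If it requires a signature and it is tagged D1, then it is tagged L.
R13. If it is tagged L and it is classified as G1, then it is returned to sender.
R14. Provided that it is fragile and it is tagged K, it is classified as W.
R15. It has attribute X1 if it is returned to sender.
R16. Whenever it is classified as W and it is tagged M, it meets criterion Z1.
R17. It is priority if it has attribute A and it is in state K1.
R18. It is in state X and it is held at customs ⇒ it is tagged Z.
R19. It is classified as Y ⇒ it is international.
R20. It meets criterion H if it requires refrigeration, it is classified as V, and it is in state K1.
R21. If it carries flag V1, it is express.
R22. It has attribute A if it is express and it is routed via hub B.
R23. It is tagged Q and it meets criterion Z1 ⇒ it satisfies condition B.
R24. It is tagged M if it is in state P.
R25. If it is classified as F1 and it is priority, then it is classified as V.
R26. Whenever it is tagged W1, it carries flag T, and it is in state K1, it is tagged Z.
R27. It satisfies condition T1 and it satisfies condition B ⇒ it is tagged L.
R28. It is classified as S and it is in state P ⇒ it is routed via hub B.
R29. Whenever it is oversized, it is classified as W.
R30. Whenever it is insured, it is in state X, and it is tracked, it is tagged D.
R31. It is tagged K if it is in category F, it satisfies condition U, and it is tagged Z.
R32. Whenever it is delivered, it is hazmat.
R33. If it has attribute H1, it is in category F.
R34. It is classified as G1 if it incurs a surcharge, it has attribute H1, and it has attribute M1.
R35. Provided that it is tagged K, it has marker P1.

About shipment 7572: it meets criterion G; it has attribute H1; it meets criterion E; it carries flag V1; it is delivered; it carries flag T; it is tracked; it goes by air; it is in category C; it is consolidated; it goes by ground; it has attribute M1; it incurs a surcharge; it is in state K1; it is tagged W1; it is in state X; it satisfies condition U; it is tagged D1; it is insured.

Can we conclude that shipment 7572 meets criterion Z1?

Yes

By R1 (it meets criterion E, it is in category C): it satisfies condition B.
By R6 (it goes by ground, it is tagged D1): it is routed via hub B.
By R7 (it is tracked, it carries flag T): it is tagged N.
By R21 (it carries flag V1): it is express.
By R22 (it is express, it is routed via hub B): it has attribute A.
By R26 (it is tagged W1, it carries flag T, it is in state K1): it is tagged Z.
By R30 (it is insured, it is in state X, it is tracked): it is tagged D.
By R32 (it is delivered): it is hazmat.
By R33 (it has attribute H1): it is in category F.
By R34 (it incurs a surcharge, it has attribute H1, it has attribute M1): it is classified as G1.
By R2 (it is tagged N): it is classified as Y.
By R3 (it is tagged D): it satisfies condition T1.
By R17 (it has attribute A, it is in state K1): it is priority.
By R19 (it is classified as Y): it is international.
By R27 (it satisfies condition T1, it satisfies condition B): it is tagged L.
By R31 (it is in category F, it satisfies condition U, it is tagged Z): it is tagged K.
By R35 (it is tagged K): it has marker P1.
By R5 (it is international, it carries flag V1): it is classified as F1.
By R10 (it has marker P1): it is in state P.
By R13 (it is tagged L, it is classified as G1): it is returned to sender.
By R24 (it is in state P): it is tagged M.
By R25 (it is classified as F1, it is priority): it is classified as V.
By R9 (it is returned to sender, it is hazmat): it requires refrigeration.
By R20 (it requires refrigeration, it is classified as V, it is in state K1): it meets criterion H.
By R11 (it meets criterion H, it is in state K1, it carries flag T): it is classified as W.
By R16 (it is classified as W, it is tagged M): it meets criterion Z1.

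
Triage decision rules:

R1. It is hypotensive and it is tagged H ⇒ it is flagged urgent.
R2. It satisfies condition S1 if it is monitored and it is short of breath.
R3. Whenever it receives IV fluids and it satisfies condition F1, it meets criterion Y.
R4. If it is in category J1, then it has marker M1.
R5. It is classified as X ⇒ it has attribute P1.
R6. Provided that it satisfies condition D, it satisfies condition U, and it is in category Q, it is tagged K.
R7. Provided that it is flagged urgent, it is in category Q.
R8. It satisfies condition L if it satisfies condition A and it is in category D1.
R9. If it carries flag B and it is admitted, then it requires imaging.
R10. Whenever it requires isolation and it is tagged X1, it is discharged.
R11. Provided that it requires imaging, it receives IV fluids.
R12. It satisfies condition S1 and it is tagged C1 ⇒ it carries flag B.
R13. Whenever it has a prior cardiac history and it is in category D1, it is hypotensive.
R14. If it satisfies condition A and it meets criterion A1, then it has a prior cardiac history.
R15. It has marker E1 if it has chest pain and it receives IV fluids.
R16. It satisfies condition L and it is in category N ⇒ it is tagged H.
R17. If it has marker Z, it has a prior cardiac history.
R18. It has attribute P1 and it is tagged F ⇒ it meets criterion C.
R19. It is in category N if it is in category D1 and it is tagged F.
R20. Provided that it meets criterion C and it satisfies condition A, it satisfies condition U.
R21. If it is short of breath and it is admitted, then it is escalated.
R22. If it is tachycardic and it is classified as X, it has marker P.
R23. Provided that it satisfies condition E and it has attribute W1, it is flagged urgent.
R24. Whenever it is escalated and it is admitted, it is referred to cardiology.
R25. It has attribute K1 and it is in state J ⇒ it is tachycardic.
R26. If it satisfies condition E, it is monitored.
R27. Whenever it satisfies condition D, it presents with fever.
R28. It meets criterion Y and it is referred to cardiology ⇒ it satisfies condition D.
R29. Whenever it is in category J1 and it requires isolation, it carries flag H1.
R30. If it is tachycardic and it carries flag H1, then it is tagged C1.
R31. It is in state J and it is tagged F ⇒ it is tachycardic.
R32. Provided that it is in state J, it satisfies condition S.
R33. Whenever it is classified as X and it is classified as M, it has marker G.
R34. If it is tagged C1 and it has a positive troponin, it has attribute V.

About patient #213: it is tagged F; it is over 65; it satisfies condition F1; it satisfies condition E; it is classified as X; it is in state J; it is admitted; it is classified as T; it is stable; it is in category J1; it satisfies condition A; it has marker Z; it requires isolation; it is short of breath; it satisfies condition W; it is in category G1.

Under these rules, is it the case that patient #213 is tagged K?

Forward chaining from the given facts derives: has marker M1, has attribute P1, has a prior cardiac history, meets criterion C, satisfies condition U, is escalated, is referred to cardiology, is monitored, carries flag H1, is tachycardic, satisfies condition S, satisfies condition S1, has marker P, is tagged C1, carries flag B, requires imaging, receives IV fluids, meets criterion Y, satisfies condition D, presents with fever.
The only rule concluding "it is tagged K" is R6, which needs "it is in category Q"; that is never established.

No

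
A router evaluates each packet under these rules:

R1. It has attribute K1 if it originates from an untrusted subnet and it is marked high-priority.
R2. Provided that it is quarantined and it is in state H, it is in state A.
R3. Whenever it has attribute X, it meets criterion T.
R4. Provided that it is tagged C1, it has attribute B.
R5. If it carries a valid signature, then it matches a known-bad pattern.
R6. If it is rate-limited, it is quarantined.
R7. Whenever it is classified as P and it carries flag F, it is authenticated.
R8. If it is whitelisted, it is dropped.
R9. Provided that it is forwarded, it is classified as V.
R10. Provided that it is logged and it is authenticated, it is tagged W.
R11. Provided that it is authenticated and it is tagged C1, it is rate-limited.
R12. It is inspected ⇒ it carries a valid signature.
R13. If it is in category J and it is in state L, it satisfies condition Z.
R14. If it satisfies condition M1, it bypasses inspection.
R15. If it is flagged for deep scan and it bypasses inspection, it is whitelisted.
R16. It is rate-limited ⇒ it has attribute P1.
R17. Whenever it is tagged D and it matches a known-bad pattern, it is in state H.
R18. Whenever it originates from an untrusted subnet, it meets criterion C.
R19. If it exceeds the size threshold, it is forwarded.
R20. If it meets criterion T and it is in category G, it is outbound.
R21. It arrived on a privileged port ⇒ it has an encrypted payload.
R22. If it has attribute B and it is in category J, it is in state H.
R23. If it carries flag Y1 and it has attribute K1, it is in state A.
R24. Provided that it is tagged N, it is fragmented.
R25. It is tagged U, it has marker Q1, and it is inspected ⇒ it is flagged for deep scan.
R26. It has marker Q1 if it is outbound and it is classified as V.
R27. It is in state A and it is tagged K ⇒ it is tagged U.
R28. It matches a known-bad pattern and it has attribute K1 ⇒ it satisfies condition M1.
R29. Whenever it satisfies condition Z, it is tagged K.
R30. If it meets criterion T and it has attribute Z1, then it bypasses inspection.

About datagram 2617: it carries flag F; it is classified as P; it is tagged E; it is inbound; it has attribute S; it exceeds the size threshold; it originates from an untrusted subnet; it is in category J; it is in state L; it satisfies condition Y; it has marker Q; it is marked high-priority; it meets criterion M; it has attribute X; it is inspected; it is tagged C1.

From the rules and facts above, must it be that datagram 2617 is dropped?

Forward chaining from the given facts derives: has attribute K1, meets criterion T, has attribute B, is authenticated, is rate-limited, carries a valid signature, satisfies condition Z, has attribute P1, meets criterion C, is forwarded, is in state H, is tagged K, matches a known-bad pattern, is quarantined, is classified as V, satisfies condition M1, is in state A, bypasses inspection, is tagged U.
The only rule concluding "it is dropped" is R8, which needs "it is whitelisted"; that is never established.

No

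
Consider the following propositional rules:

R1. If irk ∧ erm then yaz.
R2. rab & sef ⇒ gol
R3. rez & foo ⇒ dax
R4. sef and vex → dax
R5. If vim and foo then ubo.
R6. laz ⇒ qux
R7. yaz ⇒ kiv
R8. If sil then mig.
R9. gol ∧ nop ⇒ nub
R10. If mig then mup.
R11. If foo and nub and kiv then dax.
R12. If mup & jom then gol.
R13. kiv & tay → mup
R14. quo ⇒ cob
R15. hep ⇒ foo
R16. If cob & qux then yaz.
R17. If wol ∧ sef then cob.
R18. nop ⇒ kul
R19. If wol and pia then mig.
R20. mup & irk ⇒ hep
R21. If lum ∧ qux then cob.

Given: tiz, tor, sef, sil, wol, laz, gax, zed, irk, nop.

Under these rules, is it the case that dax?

Forward chaining from the given facts derives: qux, mig, mup, cob, kul, hep, foo, yaz, kiv.
Rules concluding dax: R3 needs rez; R4 needs vex; R11 needs nub — none of these are established.

No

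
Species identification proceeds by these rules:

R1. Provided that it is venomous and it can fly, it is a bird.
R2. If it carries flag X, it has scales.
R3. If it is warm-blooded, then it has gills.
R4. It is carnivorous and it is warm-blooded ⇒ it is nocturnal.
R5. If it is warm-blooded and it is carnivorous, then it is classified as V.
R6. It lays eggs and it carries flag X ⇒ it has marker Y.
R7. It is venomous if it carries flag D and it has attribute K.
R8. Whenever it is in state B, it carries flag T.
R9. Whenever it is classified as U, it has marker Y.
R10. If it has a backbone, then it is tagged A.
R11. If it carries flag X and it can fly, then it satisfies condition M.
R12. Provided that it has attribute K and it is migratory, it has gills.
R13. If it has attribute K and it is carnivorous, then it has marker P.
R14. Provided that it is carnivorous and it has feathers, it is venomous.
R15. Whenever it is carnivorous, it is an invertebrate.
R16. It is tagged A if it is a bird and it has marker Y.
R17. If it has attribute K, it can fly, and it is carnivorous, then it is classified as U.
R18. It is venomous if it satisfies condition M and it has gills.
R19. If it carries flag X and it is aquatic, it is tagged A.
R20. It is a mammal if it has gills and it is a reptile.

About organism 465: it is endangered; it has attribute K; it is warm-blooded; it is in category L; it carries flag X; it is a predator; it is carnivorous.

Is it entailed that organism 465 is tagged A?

Forward chaining from the given facts derives: has scales, has gills, is nocturnal, is classified as V, has marker P, is an invertebrate.
Rules concluding "it is tagged A": R10 needs "it has a backbone"; R16 needs "it is a bird"; R19 needs "it is aquatic" — none of these are established.

No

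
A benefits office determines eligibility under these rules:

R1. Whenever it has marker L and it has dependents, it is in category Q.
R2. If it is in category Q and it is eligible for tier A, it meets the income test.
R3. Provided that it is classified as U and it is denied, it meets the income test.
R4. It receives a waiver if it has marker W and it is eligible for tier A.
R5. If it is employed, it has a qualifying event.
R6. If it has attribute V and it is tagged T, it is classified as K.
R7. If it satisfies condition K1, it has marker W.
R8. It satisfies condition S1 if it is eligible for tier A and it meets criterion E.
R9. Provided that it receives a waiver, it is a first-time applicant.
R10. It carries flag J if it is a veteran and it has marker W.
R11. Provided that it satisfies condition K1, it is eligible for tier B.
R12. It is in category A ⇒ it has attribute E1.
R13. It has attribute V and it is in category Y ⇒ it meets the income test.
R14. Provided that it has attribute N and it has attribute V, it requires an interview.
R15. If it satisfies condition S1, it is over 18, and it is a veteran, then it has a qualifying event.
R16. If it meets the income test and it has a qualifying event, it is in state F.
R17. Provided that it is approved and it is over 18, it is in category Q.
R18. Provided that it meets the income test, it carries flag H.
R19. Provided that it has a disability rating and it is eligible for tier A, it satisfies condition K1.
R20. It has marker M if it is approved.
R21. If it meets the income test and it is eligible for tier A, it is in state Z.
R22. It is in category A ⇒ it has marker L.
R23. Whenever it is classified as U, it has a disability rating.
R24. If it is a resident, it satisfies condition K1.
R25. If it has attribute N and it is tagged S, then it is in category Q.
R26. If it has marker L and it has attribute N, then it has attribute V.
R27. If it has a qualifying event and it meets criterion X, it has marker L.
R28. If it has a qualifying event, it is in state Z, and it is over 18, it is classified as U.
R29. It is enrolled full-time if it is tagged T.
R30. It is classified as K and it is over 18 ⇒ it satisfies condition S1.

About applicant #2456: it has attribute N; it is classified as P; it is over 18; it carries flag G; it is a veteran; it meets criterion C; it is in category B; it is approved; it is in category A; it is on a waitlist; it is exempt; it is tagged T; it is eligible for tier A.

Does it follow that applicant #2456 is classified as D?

No

Forward chaining from the given facts derives: has attribute E1, is in category Q, has marker M, has marker L, has attribute V, is enrolled full-time, meets the income test, is classified as K, requires an interview, carries flag H, is in state Z, satisfies condition S1, has a qualifying event, is in state F, is classified as U, has a disability rating, satisfies condition K1, has marker W, carries flag J, is eligible for tier B, receives a waiver, is a first-time applicant.
No rule has "it is classified as D" as its conclusion, and it is not among the given facts.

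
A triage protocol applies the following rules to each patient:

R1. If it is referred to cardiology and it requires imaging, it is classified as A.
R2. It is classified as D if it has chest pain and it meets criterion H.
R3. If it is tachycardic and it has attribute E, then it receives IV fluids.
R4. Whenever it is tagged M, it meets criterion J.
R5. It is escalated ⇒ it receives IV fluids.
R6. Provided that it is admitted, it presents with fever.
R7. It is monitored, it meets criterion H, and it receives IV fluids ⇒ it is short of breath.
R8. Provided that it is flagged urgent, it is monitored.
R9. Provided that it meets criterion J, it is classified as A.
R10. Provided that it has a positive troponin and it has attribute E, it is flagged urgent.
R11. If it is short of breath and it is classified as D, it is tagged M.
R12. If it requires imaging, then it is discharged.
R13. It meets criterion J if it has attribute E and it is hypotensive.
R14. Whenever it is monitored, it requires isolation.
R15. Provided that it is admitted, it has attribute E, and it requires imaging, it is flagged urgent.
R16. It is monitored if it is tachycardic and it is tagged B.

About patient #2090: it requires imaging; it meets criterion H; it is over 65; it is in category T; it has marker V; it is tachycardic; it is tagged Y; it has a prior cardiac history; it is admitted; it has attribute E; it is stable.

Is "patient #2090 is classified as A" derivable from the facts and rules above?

Forward chaining from the given facts derives: receives IV fluids, presents with fever, is discharged, is flagged urgent, is monitored, requires isolation, is short of breath.
Rules concluding "it is classified as A": R1 needs "it is referred to cardiology"; R9 needs "it meets criterion J" — none of these are established.

No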